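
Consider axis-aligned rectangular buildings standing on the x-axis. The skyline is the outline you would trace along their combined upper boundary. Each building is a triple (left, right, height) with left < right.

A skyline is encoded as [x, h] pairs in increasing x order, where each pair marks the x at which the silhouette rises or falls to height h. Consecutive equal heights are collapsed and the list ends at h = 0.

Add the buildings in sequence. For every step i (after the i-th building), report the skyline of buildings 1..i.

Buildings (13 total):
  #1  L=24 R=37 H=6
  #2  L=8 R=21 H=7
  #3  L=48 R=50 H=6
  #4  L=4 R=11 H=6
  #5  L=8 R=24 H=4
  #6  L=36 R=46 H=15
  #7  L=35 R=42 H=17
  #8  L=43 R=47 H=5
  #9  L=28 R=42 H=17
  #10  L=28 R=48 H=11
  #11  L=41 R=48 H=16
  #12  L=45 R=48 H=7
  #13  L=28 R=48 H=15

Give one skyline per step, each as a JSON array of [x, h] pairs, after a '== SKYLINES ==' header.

== SKYLINES ==
[[24,6],[37,0]]
[[8,7],[21,0],[24,6],[37,0]]
[[8,7],[21,0],[24,6],[37,0],[48,6],[50,0]]
[[4,6],[8,7],[21,0],[24,6],[37,0],[48,6],[50,0]]
[[4,6],[8,7],[21,4],[24,6],[37,0],[48,6],[50,0]]
[[4,6],[8,7],[21,4],[24,6],[36,15],[46,0],[48,6],[50,0]]
[[4,6],[8,7],[21,4],[24,6],[35,17],[42,15],[46,0],[48,6],[50,0]]
[[4,6],[8,7],[21,4],[24,6],[35,17],[42,15],[46,5],[47,0],[48,6],[50,0]]
[[4,6],[8,7],[21,4],[24,6],[28,17],[42,15],[46,5],[47,0],[48,6],[50,0]]
[[4,6],[8,7],[21,4],[24,6],[28,17],[42,15],[46,11],[48,6],[50,0]]
[[4,6],[8,7],[21,4],[24,6],[28,17],[42,16],[48,6],[50,0]]
[[4,6],[8,7],[21,4],[24,6],[28,17],[42,16],[48,6],[50,0]]
[[4,6],[8,7],[21,4],[24,6],[28,17],[42,16],[48,6],[50,0]]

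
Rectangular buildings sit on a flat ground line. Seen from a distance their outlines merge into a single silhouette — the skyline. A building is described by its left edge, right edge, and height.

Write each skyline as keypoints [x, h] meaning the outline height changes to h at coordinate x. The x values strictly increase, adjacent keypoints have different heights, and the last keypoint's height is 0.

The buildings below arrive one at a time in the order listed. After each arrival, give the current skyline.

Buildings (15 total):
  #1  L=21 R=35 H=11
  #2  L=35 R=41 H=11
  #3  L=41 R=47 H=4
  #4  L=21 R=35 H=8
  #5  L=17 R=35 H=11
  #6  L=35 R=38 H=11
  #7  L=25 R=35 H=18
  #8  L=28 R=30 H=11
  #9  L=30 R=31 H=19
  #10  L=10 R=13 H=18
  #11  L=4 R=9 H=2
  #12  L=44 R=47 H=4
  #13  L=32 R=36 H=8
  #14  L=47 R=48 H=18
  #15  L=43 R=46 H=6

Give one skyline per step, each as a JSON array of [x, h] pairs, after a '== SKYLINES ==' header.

== SKYLINES ==
[[21,11],[35,0]]
[[21,11],[41,0]]
[[21,11],[41,4],[47,0]]
[[21,11],[41,4],[47,0]]
[[17,11],[41,4],[47,0]]
[[17,11],[41,4],[47,0]]
[[17,11],[25,18],[35,11],[41,4],[47,0]]
[[17,11],[25,18],[35,11],[41,4],[47,0]]
[[17,11],[25,18],[30,19],[31,18],[35,11],[41,4],[47,0]]
[[10,18],[13,0],[17,11],[25,18],[30,19],[31,18],[35,11],[41,4],[47,0]]
[[4,2],[9,0],[10,18],[13,0],[17,11],[25,18],[30,19],[31,18],[35,11],[41,4],[47,0]]
[[4,2],[9,0],[10,18],[13,0],[17,11],[25,18],[30,19],[31,18],[35,11],[41,4],[47,0]]
[[4,2],[9,0],[10,18],[13,0],[17,11],[25,18],[30,19],[31,18],[35,11],[41,4],[47,0]]
[[4,2],[9,0],[10,18],[13,0],[17,11],[25,18],[30,19],[31,18],[35,11],[41,4],[47,18],[48,0]]
[[4,2],[9,0],[10,18],[13,0],[17,11],[25,18],[30,19],[31,18],[35,11],[41,4],[43,6],[46,4],[47,18],[48,0]]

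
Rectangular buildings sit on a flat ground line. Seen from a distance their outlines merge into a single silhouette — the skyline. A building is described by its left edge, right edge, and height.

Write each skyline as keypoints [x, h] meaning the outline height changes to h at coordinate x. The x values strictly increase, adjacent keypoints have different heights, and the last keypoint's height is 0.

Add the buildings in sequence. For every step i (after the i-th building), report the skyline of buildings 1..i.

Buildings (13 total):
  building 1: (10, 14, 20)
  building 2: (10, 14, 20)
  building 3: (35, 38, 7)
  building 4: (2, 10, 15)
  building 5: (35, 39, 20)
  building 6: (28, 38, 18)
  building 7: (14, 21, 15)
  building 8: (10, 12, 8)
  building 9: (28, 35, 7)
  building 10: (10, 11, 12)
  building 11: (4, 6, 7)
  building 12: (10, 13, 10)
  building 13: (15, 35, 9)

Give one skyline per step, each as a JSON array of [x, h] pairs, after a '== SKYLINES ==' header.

== SKYLINES ==
[[10,20],[14,0]]
[[10,20],[14,0]]
[[10,20],[14,0],[35,7],[38,0]]
[[2,15],[10,20],[14,0],[35,7],[38,0]]
[[2,15],[10,20],[14,0],[35,20],[39,0]]
[[2,15],[10,20],[14,0],[28,18],[35,20],[39,0]]
[[2,15],[10,20],[14,15],[21,0],[28,18],[35,20],[39,0]]
[[2,15],[10,20],[14,15],[21,0],[28,18],[35,20],[39,0]]
[[2,15],[10,20],[14,15],[21,0],[28,18],[35,20],[39,0]]
[[2,15],[10,20],[14,15],[21,0],[28,18],[35,20],[39,0]]
[[2,15],[10,20],[14,15],[21,0],[28,18],[35,20],[39,0]]
[[2,15],[10,20],[14,15],[21,0],[28,18],[35,20],[39,0]]
[[2,15],[10,20],[14,15],[21,9],[28,18],[35,20],[39,0]]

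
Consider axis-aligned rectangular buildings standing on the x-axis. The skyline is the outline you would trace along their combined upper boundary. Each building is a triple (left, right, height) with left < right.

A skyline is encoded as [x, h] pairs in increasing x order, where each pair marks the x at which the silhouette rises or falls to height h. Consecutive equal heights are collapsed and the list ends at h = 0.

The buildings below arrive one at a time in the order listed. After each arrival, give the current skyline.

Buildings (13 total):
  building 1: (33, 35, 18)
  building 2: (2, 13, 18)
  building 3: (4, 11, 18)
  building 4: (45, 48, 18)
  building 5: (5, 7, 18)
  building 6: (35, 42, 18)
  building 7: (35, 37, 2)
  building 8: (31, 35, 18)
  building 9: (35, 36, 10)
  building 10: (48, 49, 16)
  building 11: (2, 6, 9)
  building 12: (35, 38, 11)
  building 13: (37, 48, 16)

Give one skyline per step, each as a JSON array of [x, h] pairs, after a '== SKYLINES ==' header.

== SKYLINES ==
[[33,18],[35,0]]
[[2,18],[13,0],[33,18],[35,0]]
[[2,18],[13,0],[33,18],[35,0]]
[[2,18],[13,0],[33,18],[35,0],[45,18],[48,0]]
[[2,18],[13,0],[33,18],[35,0],[45,18],[48,0]]
[[2,18],[13,0],[33,18],[42,0],[45,18],[48,0]]
[[2,18],[13,0],[33,18],[42,0],[45,18],[48,0]]
[[2,18],[13,0],[31,18],[42,0],[45,18],[48,0]]
[[2,18],[13,0],[31,18],[42,0],[45,18],[48,0]]
[[2,18],[13,0],[31,18],[42,0],[45,18],[48,16],[49,0]]
[[2,18],[13,0],[31,18],[42,0],[45,18],[48,16],[49,0]]
[[2,18],[13,0],[31,18],[42,0],[45,18],[48,16],[49,0]]
[[2,18],[13,0],[31,18],[42,16],[45,18],[48,16],[49,0]]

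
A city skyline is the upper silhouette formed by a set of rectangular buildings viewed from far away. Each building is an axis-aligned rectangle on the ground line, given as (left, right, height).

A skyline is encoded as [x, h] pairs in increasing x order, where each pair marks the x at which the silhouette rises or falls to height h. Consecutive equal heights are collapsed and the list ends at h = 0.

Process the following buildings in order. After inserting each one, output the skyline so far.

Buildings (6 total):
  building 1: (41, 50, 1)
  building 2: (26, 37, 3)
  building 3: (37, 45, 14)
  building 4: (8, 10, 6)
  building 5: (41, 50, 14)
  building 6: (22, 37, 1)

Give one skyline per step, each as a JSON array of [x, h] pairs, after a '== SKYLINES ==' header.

== SKYLINES ==
[[41,1],[50,0]]
[[26,3],[37,0],[41,1],[50,0]]
[[26,3],[37,14],[45,1],[50,0]]
[[8,6],[10,0],[26,3],[37,14],[45,1],[50,0]]
[[8,6],[10,0],[26,3],[37,14],[50,0]]
[[8,6],[10,0],[22,1],[26,3],[37,14],[50,0]]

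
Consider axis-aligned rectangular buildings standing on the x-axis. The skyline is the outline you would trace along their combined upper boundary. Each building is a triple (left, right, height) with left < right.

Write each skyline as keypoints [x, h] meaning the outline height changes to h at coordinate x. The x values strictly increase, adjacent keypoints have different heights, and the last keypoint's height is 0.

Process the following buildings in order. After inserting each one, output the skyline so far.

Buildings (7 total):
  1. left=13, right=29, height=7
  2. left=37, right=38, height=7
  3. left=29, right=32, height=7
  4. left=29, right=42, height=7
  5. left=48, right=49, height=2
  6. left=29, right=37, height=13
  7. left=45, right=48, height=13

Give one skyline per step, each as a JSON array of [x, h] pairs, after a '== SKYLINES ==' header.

== SKYLINES ==
[[13,7],[29,0]]
[[13,7],[29,0],[37,7],[38,0]]
[[13,7],[32,0],[37,7],[38,0]]
[[13,7],[42,0]]
[[13,7],[42,0],[48,2],[49,0]]
[[13,7],[29,13],[37,7],[42,0],[48,2],[49,0]]
[[13,7],[29,13],[37,7],[42,0],[45,13],[48,2],[49,0]]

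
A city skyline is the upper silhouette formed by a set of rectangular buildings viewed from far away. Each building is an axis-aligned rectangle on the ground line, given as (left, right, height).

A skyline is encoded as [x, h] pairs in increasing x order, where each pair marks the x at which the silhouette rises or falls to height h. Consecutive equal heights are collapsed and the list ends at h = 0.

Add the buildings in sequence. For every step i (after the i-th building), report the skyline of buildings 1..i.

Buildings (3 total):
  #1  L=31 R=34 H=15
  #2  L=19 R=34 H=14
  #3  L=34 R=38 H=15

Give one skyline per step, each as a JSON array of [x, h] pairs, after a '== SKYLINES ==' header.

== SKYLINES ==
[[31,15],[34,0]]
[[19,14],[31,15],[34,0]]
[[19,14],[31,15],[38,0]]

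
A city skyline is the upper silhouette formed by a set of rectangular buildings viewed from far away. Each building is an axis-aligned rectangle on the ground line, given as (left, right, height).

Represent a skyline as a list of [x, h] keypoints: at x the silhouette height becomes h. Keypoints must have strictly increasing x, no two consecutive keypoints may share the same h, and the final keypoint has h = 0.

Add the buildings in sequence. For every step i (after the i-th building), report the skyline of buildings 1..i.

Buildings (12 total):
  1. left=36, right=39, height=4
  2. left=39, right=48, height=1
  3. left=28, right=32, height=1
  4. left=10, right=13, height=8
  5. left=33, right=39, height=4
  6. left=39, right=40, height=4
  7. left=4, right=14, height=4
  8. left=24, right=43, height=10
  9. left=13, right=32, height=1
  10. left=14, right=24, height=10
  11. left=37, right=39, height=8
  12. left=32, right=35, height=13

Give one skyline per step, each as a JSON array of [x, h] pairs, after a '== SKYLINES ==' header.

== SKYLINES ==
[[36,4],[39,0]]
[[36,4],[39,1],[48,0]]
[[28,1],[32,0],[36,4],[39,1],[48,0]]
[[10,8],[13,0],[28,1],[32,0],[36,4],[39,1],[48,0]]
[[10,8],[13,0],[28,1],[32,0],[33,4],[39,1],[48,0]]
[[10,8],[13,0],[28,1],[32,0],[33,4],[40,1],[48,0]]
[[4,4],[10,8],[13,4],[14,0],[28,1],[32,0],[33,4],[40,1],[48,0]]
[[4,4],[10,8],[13,4],[14,0],[24,10],[43,1],[48,0]]
[[4,4],[10,8],[13,4],[14,1],[24,10],[43,1],[48,0]]
[[4,4],[10,8],[13,4],[14,10],[43,1],[48,0]]
[[4,4],[10,8],[13,4],[14,10],[43,1],[48,0]]
[[4,4],[10,8],[13,4],[14,10],[32,13],[35,10],[43,1],[48,0]]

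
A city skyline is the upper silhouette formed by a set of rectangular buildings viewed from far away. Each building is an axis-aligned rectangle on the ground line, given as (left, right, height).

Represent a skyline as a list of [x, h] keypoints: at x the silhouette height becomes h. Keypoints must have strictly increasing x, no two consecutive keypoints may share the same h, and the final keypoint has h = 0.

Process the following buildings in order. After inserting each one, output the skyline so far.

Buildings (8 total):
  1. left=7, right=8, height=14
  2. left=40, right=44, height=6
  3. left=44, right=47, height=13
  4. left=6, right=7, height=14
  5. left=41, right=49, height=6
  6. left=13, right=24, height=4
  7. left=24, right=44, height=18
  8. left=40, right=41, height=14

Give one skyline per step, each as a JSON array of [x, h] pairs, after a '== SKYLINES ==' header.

== SKYLINES ==
[[7,14],[8,0]]
[[7,14],[8,0],[40,6],[44,0]]
[[7,14],[8,0],[40,6],[44,13],[47,0]]
[[6,14],[8,0],[40,6],[44,13],[47,0]]
[[6,14],[8,0],[40,6],[44,13],[47,6],[49,0]]
[[6,14],[8,0],[13,4],[24,0],[40,6],[44,13],[47,6],[49,0]]
[[6,14],[8,0],[13,4],[24,18],[44,13],[47,6],[49,0]]
[[6,14],[8,0],[13,4],[24,18],[44,13],[47,6],[49,0]]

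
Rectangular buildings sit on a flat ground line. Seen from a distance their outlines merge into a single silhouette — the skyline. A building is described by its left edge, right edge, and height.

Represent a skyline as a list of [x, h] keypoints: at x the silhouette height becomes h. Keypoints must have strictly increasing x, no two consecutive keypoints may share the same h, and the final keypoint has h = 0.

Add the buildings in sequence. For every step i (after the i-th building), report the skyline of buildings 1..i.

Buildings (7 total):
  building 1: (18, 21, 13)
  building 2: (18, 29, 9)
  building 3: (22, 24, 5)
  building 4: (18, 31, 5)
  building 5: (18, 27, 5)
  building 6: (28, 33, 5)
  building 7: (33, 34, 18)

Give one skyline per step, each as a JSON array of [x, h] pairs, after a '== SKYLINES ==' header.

== SKYLINES ==
[[18,13],[21,0]]
[[18,13],[21,9],[29,0]]
[[18,13],[21,9],[29,0]]
[[18,13],[21,9],[29,5],[31,0]]
[[18,13],[21,9],[29,5],[31,0]]
[[18,13],[21,9],[29,5],[33,0]]
[[18,13],[21,9],[29,5],[33,18],[34,0]]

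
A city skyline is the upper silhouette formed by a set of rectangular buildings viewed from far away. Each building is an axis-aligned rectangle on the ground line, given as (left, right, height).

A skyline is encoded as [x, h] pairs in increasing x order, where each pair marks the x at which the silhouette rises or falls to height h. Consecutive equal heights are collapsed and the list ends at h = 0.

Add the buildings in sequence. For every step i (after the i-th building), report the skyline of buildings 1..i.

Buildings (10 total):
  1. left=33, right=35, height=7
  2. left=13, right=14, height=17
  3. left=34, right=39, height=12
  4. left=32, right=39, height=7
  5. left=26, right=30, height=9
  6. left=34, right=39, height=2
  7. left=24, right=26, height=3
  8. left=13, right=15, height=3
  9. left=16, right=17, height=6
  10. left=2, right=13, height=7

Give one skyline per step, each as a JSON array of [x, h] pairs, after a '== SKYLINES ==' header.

== SKYLINES ==
[[33,7],[35,0]]
[[13,17],[14,0],[33,7],[35,0]]
[[13,17],[14,0],[33,7],[34,12],[39,0]]
[[13,17],[14,0],[32,7],[34,12],[39,0]]
[[13,17],[14,0],[26,9],[30,0],[32,7],[34,12],[39,0]]
[[13,17],[14,0],[26,9],[30,0],[32,7],[34,12],[39,0]]
[[13,17],[14,0],[24,3],[26,9],[30,0],[32,7],[34,12],[39,0]]
[[13,17],[14,3],[15,0],[24,3],[26,9],[30,0],[32,7],[34,12],[39,0]]
[[13,17],[14,3],[15,0],[16,6],[17,0],[24,3],[26,9],[30,0],[32,7],[34,12],[39,0]]
[[2,7],[13,17],[14,3],[15,0],[16,6],[17,0],[24,3],[26,9],[30,0],[32,7],[34,12],[39,0]]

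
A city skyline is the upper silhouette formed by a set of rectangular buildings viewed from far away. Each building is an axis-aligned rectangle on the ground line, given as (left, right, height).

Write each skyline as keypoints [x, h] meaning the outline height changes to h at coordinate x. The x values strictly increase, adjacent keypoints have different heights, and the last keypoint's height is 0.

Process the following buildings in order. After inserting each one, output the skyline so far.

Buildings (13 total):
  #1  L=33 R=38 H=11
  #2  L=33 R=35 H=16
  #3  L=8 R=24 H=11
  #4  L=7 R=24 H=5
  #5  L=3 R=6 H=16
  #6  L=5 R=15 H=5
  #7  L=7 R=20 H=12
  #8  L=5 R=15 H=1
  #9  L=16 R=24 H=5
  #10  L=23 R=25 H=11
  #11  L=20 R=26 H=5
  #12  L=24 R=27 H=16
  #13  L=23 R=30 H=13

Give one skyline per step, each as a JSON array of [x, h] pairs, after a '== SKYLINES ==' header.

== SKYLINES ==
[[33,11],[38,0]]
[[33,16],[35,11],[38,0]]
[[8,11],[24,0],[33,16],[35,11],[38,0]]
[[7,5],[8,11],[24,0],[33,16],[35,11],[38,0]]
[[3,16],[6,0],[7,5],[8,11],[24,0],[33,16],[35,11],[38,0]]
[[3,16],[6,5],[8,11],[24,0],[33,16],[35,11],[38,0]]
[[3,16],[6,5],[7,12],[20,11],[24,0],[33,16],[35,11],[38,0]]
[[3,16],[6,5],[7,12],[20,11],[24,0],[33,16],[35,11],[38,0]]
[[3,16],[6,5],[7,12],[20,11],[24,0],[33,16],[35,11],[38,0]]
[[3,16],[6,5],[7,12],[20,11],[25,0],[33,16],[35,11],[38,0]]
[[3,16],[6,5],[7,12],[20,11],[25,5],[26,0],[33,16],[35,11],[38,0]]
[[3,16],[6,5],[7,12],[20,11],[24,16],[27,0],[33,16],[35,11],[38,0]]
[[3,16],[6,5],[7,12],[20,11],[23,13],[24,16],[27,13],[30,0],[33,16],[35,11],[38,0]]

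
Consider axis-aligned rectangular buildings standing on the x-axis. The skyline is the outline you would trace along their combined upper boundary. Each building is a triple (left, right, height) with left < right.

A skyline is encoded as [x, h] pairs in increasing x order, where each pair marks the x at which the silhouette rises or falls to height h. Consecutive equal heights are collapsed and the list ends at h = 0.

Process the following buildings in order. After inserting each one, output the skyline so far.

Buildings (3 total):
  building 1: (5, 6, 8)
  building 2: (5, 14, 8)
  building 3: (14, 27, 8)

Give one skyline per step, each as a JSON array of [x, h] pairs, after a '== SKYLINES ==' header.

== SKYLINES ==
[[5,8],[6,0]]
[[5,8],[14,0]]
[[5,8],[27,0]]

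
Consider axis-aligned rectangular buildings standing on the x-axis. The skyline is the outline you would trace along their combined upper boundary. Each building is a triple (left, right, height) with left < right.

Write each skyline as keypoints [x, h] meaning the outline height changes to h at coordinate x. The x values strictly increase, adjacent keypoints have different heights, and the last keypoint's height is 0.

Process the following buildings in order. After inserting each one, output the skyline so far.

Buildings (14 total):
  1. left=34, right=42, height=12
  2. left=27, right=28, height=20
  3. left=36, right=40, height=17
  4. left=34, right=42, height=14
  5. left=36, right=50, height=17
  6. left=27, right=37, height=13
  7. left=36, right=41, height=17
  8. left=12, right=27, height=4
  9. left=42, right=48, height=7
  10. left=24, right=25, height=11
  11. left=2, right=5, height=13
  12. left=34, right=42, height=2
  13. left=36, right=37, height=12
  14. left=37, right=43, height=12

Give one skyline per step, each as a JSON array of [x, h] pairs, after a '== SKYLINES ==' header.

== SKYLINES ==
[[34,12],[42,0]]
[[27,20],[28,0],[34,12],[42,0]]
[[27,20],[28,0],[34,12],[36,17],[40,12],[42,0]]
[[27,20],[28,0],[34,14],[36,17],[40,14],[42,0]]
[[27,20],[28,0],[34,14],[36,17],[50,0]]
[[27,20],[28,13],[34,14],[36,17],[50,0]]
[[27,20],[28,13],[34,14],[36,17],[50,0]]
[[12,4],[27,20],[28,13],[34,14],[36,17],[50,0]]
[[12,4],[27,20],[28,13],[34,14],[36,17],[50,0]]
[[12,4],[24,11],[25,4],[27,20],[28,13],[34,14],[36,17],[50,0]]
[[2,13],[5,0],[12,4],[24,11],[25,4],[27,20],[28,13],[34,14],[36,17],[50,0]]
[[2,13],[5,0],[12,4],[24,11],[25,4],[27,20],[28,13],[34,14],[36,17],[50,0]]
[[2,13],[5,0],[12,4],[24,11],[25,4],[27,20],[28,13],[34,14],[36,17],[50,0]]
[[2,13],[5,0],[12,4],[24,11],[25,4],[27,20],[28,13],[34,14],[36,17],[50,0]]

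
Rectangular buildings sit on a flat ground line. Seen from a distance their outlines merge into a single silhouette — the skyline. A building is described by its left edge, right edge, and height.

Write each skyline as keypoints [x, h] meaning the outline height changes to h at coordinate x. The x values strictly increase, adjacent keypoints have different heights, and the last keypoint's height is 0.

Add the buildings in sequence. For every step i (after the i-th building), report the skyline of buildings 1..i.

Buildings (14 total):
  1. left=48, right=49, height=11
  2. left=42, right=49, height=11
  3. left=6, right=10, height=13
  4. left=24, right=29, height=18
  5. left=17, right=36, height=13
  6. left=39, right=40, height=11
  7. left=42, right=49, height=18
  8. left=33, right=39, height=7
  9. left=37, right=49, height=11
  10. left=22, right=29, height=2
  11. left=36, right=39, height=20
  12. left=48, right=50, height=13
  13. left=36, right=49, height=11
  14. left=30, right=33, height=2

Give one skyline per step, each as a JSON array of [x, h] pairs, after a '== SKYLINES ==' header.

== SKYLINES ==
[[48,11],[49,0]]
[[42,11],[49,0]]
[[6,13],[10,0],[42,11],[49,0]]
[[6,13],[10,0],[24,18],[29,0],[42,11],[49,0]]
[[6,13],[10,0],[17,13],[24,18],[29,13],[36,0],[42,11],[49,0]]
[[6,13],[10,0],[17,13],[24,18],[29,13],[36,0],[39,11],[40,0],[42,11],[49,0]]
[[6,13],[10,0],[17,13],[24,18],[29,13],[36,0],[39,11],[40,0],[42,18],[49,0]]
[[6,13],[10,0],[17,13],[24,18],[29,13],[36,7],[39,11],[40,0],[42,18],[49,0]]
[[6,13],[10,0],[17,13],[24,18],[29,13],[36,7],[37,11],[42,18],[49,0]]
[[6,13],[10,0],[17,13],[24,18],[29,13],[36,7],[37,11],[42,18],[49,0]]
[[6,13],[10,0],[17,13],[24,18],[29,13],[36,20],[39,11],[42,18],[49,0]]
[[6,13],[10,0],[17,13],[24,18],[29,13],[36,20],[39,11],[42,18],[49,13],[50,0]]
[[6,13],[10,0],[17,13],[24,18],[29,13],[36,20],[39,11],[42,18],[49,13],[50,0]]
[[6,13],[10,0],[17,13],[24,18],[29,13],[36,20],[39,11],[42,18],[49,13],[50,0]]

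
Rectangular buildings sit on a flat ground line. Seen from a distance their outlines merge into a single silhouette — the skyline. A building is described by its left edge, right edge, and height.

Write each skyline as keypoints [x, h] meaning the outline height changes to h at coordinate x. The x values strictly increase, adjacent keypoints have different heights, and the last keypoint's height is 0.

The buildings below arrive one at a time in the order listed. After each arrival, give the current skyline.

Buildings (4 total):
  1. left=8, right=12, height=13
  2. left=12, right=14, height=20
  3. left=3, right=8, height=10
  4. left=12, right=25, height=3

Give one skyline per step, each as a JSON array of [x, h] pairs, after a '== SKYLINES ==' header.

== SKYLINES ==
[[8,13],[12,0]]
[[8,13],[12,20],[14,0]]
[[3,10],[8,13],[12,20],[14,0]]
[[3,10],[8,13],[12,20],[14,3],[25,0]]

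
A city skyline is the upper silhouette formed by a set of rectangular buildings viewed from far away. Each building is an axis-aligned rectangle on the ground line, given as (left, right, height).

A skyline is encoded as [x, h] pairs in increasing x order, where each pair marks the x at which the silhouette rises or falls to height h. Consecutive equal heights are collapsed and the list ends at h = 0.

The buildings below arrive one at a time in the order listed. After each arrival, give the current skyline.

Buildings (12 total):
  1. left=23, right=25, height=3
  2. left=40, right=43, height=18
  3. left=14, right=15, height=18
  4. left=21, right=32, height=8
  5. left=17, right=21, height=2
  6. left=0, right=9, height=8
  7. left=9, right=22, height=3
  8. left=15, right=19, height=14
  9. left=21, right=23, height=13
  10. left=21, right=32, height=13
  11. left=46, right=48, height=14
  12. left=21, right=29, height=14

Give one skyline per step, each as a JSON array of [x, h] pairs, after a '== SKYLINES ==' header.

== SKYLINES ==
[[23,3],[25,0]]
[[23,3],[25,0],[40,18],[43,0]]
[[14,18],[15,0],[23,3],[25,0],[40,18],[43,0]]
[[14,18],[15,0],[21,8],[32,0],[40,18],[43,0]]
[[14,18],[15,0],[17,2],[21,8],[32,0],[40,18],[43,0]]
[[0,8],[9,0],[14,18],[15,0],[17,2],[21,8],[32,0],[40,18],[43,0]]
[[0,8],[9,3],[14,18],[15,3],[21,8],[32,0],[40,18],[43,0]]
[[0,8],[9,3],[14,18],[15,14],[19,3],[21,8],[32,0],[40,18],[43,0]]
[[0,8],[9,3],[14,18],[15,14],[19,3],[21,13],[23,8],[32,0],[40,18],[43,0]]
[[0,8],[9,3],[14,18],[15,14],[19,3],[21,13],[32,0],[40,18],[43,0]]
[[0,8],[9,3],[14,18],[15,14],[19,3],[21,13],[32,0],[40,18],[43,0],[46,14],[48,0]]
[[0,8],[9,3],[14,18],[15,14],[19,3],[21,14],[29,13],[32,0],[40,18],[43,0],[46,14],[48,0]]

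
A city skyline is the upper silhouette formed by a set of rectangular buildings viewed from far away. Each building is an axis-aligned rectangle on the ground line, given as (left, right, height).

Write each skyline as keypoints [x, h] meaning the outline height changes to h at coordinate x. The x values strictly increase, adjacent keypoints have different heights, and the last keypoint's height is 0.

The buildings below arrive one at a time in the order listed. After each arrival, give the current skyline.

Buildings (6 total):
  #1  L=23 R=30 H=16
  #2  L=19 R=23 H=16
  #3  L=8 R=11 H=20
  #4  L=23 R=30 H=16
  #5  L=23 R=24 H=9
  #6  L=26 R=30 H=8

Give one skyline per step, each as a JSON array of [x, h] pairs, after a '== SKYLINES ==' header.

== SKYLINES ==
[[23,16],[30,0]]
[[19,16],[30,0]]
[[8,20],[11,0],[19,16],[30,0]]
[[8,20],[11,0],[19,16],[30,0]]
[[8,20],[11,0],[19,16],[30,0]]
[[8,20],[11,0],[19,16],[30,0]]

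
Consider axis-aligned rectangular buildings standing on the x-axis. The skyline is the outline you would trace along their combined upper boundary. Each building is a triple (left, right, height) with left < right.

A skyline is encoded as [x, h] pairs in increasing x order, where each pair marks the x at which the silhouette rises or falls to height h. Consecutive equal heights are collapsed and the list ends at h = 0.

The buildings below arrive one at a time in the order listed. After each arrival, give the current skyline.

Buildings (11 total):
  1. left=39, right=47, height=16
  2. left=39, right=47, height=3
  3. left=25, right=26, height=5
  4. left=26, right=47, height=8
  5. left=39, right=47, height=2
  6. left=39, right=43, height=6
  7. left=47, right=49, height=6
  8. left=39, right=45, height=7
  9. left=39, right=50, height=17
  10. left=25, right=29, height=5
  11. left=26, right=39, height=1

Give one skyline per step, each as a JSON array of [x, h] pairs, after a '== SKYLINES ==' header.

== SKYLINES ==
[[39,16],[47,0]]
[[39,16],[47,0]]
[[25,5],[26,0],[39,16],[47,0]]
[[25,5],[26,8],[39,16],[47,0]]
[[25,5],[26,8],[39,16],[47,0]]
[[25,5],[26,8],[39,16],[47,0]]
[[25,5],[26,8],[39,16],[47,6],[49,0]]
[[25,5],[26,8],[39,16],[47,6],[49,0]]
[[25,5],[26,8],[39,17],[50,0]]
[[25,5],[26,8],[39,17],[50,0]]
[[25,5],[26,8],[39,17],[50,0]]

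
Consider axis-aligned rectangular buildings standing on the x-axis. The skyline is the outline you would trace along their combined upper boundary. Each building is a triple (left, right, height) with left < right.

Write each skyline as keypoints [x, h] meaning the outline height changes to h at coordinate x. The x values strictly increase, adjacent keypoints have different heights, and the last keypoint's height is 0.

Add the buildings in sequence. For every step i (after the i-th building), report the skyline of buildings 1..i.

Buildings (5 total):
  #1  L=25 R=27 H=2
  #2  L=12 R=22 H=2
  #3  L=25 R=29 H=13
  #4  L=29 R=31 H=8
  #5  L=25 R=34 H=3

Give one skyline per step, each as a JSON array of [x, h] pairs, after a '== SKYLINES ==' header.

== SKYLINES ==
[[25,2],[27,0]]
[[12,2],[22,0],[25,2],[27,0]]
[[12,2],[22,0],[25,13],[29,0]]
[[12,2],[22,0],[25,13],[29,8],[31,0]]
[[12,2],[22,0],[25,13],[29,8],[31,3],[34,0]]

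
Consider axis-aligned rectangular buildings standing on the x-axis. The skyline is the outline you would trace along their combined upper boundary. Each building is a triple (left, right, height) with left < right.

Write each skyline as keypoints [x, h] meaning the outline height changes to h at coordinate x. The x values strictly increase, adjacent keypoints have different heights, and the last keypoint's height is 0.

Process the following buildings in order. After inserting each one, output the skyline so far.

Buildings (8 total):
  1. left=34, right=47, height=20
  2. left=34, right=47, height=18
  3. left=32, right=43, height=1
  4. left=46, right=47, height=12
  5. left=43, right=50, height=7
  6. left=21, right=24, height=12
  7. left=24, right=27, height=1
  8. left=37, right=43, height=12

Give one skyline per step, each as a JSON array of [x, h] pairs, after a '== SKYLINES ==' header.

== SKYLINES ==
[[34,20],[47,0]]
[[34,20],[47,0]]
[[32,1],[34,20],[47,0]]
[[32,1],[34,20],[47,0]]
[[32,1],[34,20],[47,7],[50,0]]
[[21,12],[24,0],[32,1],[34,20],[47,7],[50,0]]
[[21,12],[24,1],[27,0],[32,1],[34,20],[47,7],[50,0]]
[[21,12],[24,1],[27,0],[32,1],[34,20],[47,7],[50,0]]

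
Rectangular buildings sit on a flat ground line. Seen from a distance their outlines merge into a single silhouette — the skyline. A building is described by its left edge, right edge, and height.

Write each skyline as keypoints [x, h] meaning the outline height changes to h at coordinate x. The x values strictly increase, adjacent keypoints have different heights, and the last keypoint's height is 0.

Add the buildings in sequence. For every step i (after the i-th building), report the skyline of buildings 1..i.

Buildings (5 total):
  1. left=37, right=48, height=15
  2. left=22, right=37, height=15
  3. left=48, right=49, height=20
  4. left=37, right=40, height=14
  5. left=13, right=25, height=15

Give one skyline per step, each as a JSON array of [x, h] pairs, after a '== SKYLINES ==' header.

== SKYLINES ==
[[37,15],[48,0]]
[[22,15],[48,0]]
[[22,15],[48,20],[49,0]]
[[22,15],[48,20],[49,0]]
[[13,15],[48,20],[49,0]]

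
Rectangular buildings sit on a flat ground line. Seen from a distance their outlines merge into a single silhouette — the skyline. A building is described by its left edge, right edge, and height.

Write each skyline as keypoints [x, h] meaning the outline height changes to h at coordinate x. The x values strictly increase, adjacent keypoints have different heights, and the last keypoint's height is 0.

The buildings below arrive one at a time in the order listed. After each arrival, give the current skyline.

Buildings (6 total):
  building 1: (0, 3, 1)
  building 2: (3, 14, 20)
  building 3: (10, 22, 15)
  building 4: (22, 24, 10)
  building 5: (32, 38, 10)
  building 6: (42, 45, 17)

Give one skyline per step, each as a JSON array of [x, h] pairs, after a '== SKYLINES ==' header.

== SKYLINES ==
[[0,1],[3,0]]
[[0,1],[3,20],[14,0]]
[[0,1],[3,20],[14,15],[22,0]]
[[0,1],[3,20],[14,15],[22,10],[24,0]]
[[0,1],[3,20],[14,15],[22,10],[24,0],[32,10],[38,0]]
[[0,1],[3,20],[14,15],[22,10],[24,0],[32,10],[38,0],[42,17],[45,0]]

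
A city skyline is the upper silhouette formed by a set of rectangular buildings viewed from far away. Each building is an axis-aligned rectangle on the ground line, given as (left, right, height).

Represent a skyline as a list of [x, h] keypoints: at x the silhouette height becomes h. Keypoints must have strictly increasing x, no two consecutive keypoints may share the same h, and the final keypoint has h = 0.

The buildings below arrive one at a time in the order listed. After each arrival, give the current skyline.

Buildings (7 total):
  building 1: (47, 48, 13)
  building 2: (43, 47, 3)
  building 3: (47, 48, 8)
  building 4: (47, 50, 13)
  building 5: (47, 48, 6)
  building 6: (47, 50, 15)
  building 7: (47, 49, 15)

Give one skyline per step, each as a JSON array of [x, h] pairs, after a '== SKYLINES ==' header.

== SKYLINES ==
[[47,13],[48,0]]
[[43,3],[47,13],[48,0]]
[[43,3],[47,13],[48,0]]
[[43,3],[47,13],[50,0]]
[[43,3],[47,13],[50,0]]
[[43,3],[47,15],[50,0]]
[[43,3],[47,15],[50,0]]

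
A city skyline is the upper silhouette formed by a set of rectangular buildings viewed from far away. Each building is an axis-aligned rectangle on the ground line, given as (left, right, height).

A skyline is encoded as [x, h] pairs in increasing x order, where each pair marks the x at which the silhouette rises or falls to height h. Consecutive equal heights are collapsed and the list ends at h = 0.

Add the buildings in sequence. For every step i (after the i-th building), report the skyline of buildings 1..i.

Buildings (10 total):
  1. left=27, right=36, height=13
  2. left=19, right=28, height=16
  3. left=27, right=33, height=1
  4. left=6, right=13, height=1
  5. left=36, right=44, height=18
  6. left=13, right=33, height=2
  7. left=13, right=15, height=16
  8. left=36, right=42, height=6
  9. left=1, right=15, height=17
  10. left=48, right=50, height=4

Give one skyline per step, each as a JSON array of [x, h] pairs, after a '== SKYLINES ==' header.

== SKYLINES ==
[[27,13],[36,0]]
[[19,16],[28,13],[36,0]]
[[19,16],[28,13],[36,0]]
[[6,1],[13,0],[19,16],[28,13],[36,0]]
[[6,1],[13,0],[19,16],[28,13],[36,18],[44,0]]
[[6,1],[13,2],[19,16],[28,13],[36,18],[44,0]]
[[6,1],[13,16],[15,2],[19,16],[28,13],[36,18],[44,0]]
[[6,1],[13,16],[15,2],[19,16],[28,13],[36,18],[44,0]]
[[1,17],[15,2],[19,16],[28,13],[36,18],[44,0]]
[[1,17],[15,2],[19,16],[28,13],[36,18],[44,0],[48,4],[50,0]]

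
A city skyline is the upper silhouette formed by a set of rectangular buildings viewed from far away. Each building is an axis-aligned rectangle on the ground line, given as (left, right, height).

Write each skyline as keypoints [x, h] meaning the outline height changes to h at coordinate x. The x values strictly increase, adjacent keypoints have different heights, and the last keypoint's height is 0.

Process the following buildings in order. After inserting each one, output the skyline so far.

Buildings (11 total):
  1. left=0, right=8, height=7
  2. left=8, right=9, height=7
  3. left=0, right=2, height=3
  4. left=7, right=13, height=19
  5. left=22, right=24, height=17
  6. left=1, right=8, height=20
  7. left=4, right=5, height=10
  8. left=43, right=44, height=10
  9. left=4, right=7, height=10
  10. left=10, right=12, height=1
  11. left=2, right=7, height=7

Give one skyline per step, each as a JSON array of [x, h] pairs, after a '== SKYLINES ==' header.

== SKYLINES ==
[[0,7],[8,0]]
[[0,7],[9,0]]
[[0,7],[9,0]]
[[0,7],[7,19],[13,0]]
[[0,7],[7,19],[13,0],[22,17],[24,0]]
[[0,7],[1,20],[8,19],[13,0],[22,17],[24,0]]
[[0,7],[1,20],[8,19],[13,0],[22,17],[24,0]]
[[0,7],[1,20],[8,19],[13,0],[22,17],[24,0],[43,10],[44,0]]
[[0,7],[1,20],[8,19],[13,0],[22,17],[24,0],[43,10],[44,0]]
[[0,7],[1,20],[8,19],[13,0],[22,17],[24,0],[43,10],[44,0]]
[[0,7],[1,20],[8,19],[13,0],[22,17],[24,0],[43,10],[44,0]]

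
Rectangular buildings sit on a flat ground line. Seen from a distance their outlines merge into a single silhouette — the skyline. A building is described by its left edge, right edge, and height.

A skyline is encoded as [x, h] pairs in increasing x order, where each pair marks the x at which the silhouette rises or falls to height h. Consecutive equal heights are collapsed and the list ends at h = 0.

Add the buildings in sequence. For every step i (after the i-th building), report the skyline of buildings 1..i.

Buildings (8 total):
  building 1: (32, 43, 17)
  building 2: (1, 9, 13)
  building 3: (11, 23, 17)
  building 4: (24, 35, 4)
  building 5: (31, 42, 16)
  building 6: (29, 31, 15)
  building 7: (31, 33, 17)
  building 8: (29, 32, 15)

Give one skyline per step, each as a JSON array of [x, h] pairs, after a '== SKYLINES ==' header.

== SKYLINES ==
[[32,17],[43,0]]
[[1,13],[9,0],[32,17],[43,0]]
[[1,13],[9,0],[11,17],[23,0],[32,17],[43,0]]
[[1,13],[9,0],[11,17],[23,0],[24,4],[32,17],[43,0]]
[[1,13],[9,0],[11,17],[23,0],[24,4],[31,16],[32,17],[43,0]]
[[1,13],[9,0],[11,17],[23,0],[24,4],[29,15],[31,16],[32,17],[43,0]]
[[1,13],[9,0],[11,17],[23,0],[24,4],[29,15],[31,17],[43,0]]
[[1,13],[9,0],[11,17],[23,0],[24,4],[29,15],[31,17],[43,0]]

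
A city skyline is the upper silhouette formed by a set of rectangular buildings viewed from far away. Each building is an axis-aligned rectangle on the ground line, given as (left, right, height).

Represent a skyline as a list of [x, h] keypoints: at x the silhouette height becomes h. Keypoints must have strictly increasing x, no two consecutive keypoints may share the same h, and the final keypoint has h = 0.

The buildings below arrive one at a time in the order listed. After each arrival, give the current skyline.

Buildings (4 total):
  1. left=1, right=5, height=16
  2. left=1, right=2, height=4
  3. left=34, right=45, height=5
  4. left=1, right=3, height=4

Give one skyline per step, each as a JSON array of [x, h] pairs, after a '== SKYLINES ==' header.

== SKYLINES ==
[[1,16],[5,0]]
[[1,16],[5,0]]
[[1,16],[5,0],[34,5],[45,0]]
[[1,16],[5,0],[34,5],[45,0]]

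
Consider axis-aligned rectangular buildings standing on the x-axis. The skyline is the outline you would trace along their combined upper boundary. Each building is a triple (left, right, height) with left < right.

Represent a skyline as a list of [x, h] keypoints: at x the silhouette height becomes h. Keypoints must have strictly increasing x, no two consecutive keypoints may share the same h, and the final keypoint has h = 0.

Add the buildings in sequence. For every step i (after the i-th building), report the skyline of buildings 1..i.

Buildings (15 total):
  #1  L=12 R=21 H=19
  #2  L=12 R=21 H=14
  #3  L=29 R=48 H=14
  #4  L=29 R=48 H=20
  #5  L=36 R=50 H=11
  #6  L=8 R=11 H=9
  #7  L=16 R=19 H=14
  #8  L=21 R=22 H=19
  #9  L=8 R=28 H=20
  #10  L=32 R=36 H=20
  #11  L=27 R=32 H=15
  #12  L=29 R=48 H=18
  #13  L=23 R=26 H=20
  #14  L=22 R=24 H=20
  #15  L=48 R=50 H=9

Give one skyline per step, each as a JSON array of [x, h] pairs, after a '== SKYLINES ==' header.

== SKYLINES ==
[[12,19],[21,0]]
[[12,19],[21,0]]
[[12,19],[21,0],[29,14],[48,0]]
[[12,19],[21,0],[29,20],[48,0]]
[[12,19],[21,0],[29,20],[48,11],[50,0]]
[[8,9],[11,0],[12,19],[21,0],[29,20],[48,11],[50,0]]
[[8,9],[11,0],[12,19],[21,0],[29,20],[48,11],[50,0]]
[[8,9],[11,0],[12,19],[22,0],[29,20],[48,11],[50,0]]
[[8,20],[28,0],[29,20],[48,11],[50,0]]
[[8,20],[28,0],[29,20],[48,11],[50,0]]
[[8,20],[28,15],[29,20],[48,11],[50,0]]
[[8,20],[28,15],[29,20],[48,11],[50,0]]
[[8,20],[28,15],[29,20],[48,11],[50,0]]
[[8,20],[28,15],[29,20],[48,11],[50,0]]
[[8,20],[28,15],[29,20],[48,11],[50,0]]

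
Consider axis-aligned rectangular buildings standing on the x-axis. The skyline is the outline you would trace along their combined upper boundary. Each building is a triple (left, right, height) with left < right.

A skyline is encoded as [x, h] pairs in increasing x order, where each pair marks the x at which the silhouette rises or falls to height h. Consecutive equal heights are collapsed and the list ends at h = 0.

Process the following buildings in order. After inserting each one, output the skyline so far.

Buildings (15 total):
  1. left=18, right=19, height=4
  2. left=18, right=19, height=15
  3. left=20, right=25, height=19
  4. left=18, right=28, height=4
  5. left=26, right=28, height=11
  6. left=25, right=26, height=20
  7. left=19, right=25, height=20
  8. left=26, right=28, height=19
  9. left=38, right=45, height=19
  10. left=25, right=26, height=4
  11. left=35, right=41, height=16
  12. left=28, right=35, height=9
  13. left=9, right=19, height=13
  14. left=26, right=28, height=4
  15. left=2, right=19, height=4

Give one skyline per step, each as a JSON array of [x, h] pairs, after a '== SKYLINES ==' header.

== SKYLINES ==
[[18,4],[19,0]]
[[18,15],[19,0]]
[[18,15],[19,0],[20,19],[25,0]]
[[18,15],[19,4],[20,19],[25,4],[28,0]]
[[18,15],[19,4],[20,19],[25,4],[26,11],[28,0]]
[[18,15],[19,4],[20,19],[25,20],[26,11],[28,0]]
[[18,15],[19,20],[26,11],[28,0]]
[[18,15],[19,20],[26,19],[28,0]]
[[18,15],[19,20],[26,19],[28,0],[38,19],[45,0]]
[[18,15],[19,20],[26,19],[28,0],[38,19],[45,0]]
[[18,15],[19,20],[26,19],[28,0],[35,16],[38,19],[45,0]]
[[18,15],[19,20],[26,19],[28,9],[35,16],[38,19],[45,0]]
[[9,13],[18,15],[19,20],[26,19],[28,9],[35,16],[38,19],[45,0]]
[[9,13],[18,15],[19,20],[26,19],[28,9],[35,16],[38,19],[45,0]]
[[2,4],[9,13],[18,15],[19,20],[26,19],[28,9],[35,16],[38,19],[45,0]]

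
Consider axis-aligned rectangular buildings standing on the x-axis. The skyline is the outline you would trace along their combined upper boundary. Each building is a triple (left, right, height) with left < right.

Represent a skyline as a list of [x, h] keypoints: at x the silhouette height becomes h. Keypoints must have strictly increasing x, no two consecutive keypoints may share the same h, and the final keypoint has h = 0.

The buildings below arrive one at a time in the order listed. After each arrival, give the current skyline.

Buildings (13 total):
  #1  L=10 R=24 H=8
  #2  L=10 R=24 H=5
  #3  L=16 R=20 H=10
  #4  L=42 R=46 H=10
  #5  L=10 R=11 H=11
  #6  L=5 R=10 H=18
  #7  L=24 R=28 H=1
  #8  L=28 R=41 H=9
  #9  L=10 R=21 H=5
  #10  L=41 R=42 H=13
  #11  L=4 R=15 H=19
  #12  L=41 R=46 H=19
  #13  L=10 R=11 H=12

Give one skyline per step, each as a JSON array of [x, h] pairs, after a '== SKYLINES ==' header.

== SKYLINES ==
[[10,8],[24,0]]
[[10,8],[24,0]]
[[10,8],[16,10],[20,8],[24,0]]
[[10,8],[16,10],[20,8],[24,0],[42,10],[46,0]]
[[10,11],[11,8],[16,10],[20,8],[24,0],[42,10],[46,0]]
[[5,18],[10,11],[11,8],[16,10],[20,8],[24,0],[42,10],[46,0]]
[[5,18],[10,11],[11,8],[16,10],[20,8],[24,1],[28,0],[42,10],[46,0]]
[[5,18],[10,11],[11,8],[16,10],[20,8],[24,1],[28,9],[41,0],[42,10],[46,0]]
[[5,18],[10,11],[11,8],[16,10],[20,8],[24,1],[28,9],[41,0],[42,10],[46,0]]
[[5,18],[10,11],[11,8],[16,10],[20,8],[24,1],[28,9],[41,13],[42,10],[46,0]]
[[4,19],[15,8],[16,10],[20,8],[24,1],[28,9],[41,13],[42,10],[46,0]]
[[4,19],[15,8],[16,10],[20,8],[24,1],[28,9],[41,19],[46,0]]
[[4,19],[15,8],[16,10],[20,8],[24,1],[28,9],[41,19],[46,0]]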